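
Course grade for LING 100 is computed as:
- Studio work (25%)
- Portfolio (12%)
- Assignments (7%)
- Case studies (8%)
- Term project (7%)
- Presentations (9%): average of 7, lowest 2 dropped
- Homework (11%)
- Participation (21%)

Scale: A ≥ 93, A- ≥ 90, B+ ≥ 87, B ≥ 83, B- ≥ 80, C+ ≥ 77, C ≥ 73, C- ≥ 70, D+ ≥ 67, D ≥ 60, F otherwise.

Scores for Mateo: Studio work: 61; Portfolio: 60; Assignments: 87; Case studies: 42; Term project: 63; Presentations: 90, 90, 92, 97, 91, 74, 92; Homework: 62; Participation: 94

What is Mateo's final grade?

Presentations: drop 74, 90 → average of remaining 5 = 462/5 = 92.4
Weighted total:
  Studio work 61 × 0.25 = 15.25
  Portfolio 60 × 0.12 = 7.2
  Assignments 87 × 0.07 = 6.09
  Case studies 42 × 0.08 = 3.36
  Term project 63 × 0.07 = 4.41
  Presentations 92.4 × 0.09 = 8.316
  Homework 62 × 0.11 = 6.82
  Participation 94 × 0.21 = 19.74
Sum = 71.186
71.186 is ≥ 70 and < 73 → C-

C-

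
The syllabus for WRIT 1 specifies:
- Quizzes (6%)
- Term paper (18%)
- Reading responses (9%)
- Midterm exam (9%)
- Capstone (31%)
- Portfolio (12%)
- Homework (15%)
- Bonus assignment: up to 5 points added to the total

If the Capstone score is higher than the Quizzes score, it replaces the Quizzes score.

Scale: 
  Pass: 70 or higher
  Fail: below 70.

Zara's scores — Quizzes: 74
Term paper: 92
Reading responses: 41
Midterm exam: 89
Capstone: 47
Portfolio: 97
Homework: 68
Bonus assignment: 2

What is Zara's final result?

Pass

Capstone (47) ≤ Quizzes (74), so Quizzes stays at 74.
Weighted total:
  Quizzes 74 × 0.06 = 4.44
  Term paper 92 × 0.18 = 16.56
  Reading responses 41 × 0.09 = 3.69
  Midterm exam 89 × 0.09 = 8.01
  Capstone 47 × 0.31 = 14.57
  Portfolio 97 × 0.12 = 11.64
  Homework 68 × 0.15 = 10.2
Sum = 69.11
Bonus assignment: 69.11 + 2 = 71.11
71.11 ≥ 70 → Pass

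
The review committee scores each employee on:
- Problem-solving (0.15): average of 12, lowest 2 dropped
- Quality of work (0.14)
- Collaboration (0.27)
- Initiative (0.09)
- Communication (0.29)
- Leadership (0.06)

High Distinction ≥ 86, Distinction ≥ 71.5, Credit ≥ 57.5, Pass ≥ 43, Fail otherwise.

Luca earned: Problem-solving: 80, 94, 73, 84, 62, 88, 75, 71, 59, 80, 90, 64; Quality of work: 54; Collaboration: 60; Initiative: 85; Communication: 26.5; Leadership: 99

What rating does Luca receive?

Problem-solving: drop 59, 62 → average of remaining 10 = 799/10 = 79.9
Weighted total:
  Problem-solving 79.9 × 0.15 = 11.985
  Quality of work 54 × 0.14 = 7.56
  Collaboration 60 × 0.27 = 16.2
  Initiative 85 × 0.09 = 7.65
  Communication 26.5 × 0.29 = 7.685
  Leadership 99 × 0.06 = 5.94
Sum = 57.02
57.02 is ≥ 43 and < 57.5 → Pass

Pass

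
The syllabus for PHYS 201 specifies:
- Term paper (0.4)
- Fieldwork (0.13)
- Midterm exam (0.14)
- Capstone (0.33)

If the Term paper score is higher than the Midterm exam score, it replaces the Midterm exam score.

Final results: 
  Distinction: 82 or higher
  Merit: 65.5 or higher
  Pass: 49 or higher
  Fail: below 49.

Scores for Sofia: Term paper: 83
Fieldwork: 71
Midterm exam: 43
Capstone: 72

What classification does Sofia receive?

Term paper (83) > Midterm exam (43), so Midterm exam counts as 83.
Weighted total:
  Term paper 83 × 0.4 = 33.2
  Fieldwork 71 × 0.13 = 9.23
  Midterm exam 83 × 0.14 = 11.62
  Capstone 72 × 0.33 = 23.76
Sum = 77.81
77.81 is ≥ 65.5 and < 82 → Merit

Merit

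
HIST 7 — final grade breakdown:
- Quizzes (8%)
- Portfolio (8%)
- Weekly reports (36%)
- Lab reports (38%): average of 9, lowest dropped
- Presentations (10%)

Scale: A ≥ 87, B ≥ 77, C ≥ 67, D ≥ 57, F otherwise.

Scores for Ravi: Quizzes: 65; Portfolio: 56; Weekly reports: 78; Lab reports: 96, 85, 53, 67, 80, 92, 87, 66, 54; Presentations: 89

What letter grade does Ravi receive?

C

Lab reports: drop 53 → average of remaining 8 = 627/8 = 78.375
Weighted total:
  Quizzes 65 × 0.08 = 5.2
  Portfolio 56 × 0.08 = 4.48
  Weekly reports 78 × 0.36 = 28.08
  Lab reports 78.375 × 0.38 = 29.7825
  Presentations 89 × 0.1 = 8.9
Sum = 76.4425
76.4425 is ≥ 67 and < 77 → C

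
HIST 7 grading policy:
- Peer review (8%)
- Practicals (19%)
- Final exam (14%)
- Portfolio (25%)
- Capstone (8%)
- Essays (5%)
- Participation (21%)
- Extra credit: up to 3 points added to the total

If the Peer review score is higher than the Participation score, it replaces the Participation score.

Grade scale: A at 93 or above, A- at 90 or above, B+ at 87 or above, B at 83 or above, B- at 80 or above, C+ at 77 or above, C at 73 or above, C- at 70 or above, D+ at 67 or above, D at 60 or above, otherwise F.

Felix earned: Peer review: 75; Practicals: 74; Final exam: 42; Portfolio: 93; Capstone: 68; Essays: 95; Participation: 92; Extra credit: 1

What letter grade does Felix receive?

Peer review (75) ≤ Participation (92), so Participation stays at 92.
Weighted total:
  Peer review 75 × 0.08 = 6
  Practicals 74 × 0.19 = 14.06
  Final exam 42 × 0.14 = 5.88
  Portfolio 93 × 0.25 = 23.25
  Capstone 68 × 0.08 = 5.44
  Essays 95 × 0.05 = 4.75
  Participation 92 × 0.21 = 19.32
Sum = 78.7
Extra credit: 78.7 + 1 = 79.7
79.7 is ≥ 77 and < 80 → C+

C+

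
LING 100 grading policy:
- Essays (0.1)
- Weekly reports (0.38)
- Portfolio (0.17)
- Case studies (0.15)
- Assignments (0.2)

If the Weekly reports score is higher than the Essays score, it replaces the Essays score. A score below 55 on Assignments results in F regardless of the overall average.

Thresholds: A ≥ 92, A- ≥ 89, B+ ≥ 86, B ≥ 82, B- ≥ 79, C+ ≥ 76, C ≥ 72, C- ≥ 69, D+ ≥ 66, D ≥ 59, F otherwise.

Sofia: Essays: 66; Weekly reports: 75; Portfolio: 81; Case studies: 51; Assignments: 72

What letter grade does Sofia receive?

C-

Weekly reports (75) > Essays (66), so Essays counts as 75.
Assignments score 72 ≥ 55: minimum met.
Weighted total:
  Essays 75 × 0.1 = 7.5
  Weekly reports 75 × 0.38 = 28.5
  Portfolio 81 × 0.17 = 13.77
  Case studies 51 × 0.15 = 7.65
  Assignments 72 × 0.2 = 14.4
Sum = 71.82
71.82 is ≥ 69 and < 72 → C-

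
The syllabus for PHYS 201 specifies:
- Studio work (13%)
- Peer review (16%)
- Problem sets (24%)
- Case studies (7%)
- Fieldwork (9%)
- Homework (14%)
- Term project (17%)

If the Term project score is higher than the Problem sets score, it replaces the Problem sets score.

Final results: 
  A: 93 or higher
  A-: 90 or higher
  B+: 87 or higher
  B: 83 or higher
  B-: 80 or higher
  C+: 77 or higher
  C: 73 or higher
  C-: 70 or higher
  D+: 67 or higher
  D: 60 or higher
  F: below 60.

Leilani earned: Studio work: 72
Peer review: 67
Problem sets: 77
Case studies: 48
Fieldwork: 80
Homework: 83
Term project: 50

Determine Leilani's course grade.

D+

Term project (50) ≤ Problem sets (77), so Problem sets stays at 77.
Weighted total:
  Studio work 72 × 0.13 = 9.36
  Peer review 67 × 0.16 = 10.72
  Problem sets 77 × 0.24 = 18.48
  Case studies 48 × 0.07 = 3.36
  Fieldwork 80 × 0.09 = 7.2
  Homework 83 × 0.14 = 11.62
  Term project 50 × 0.17 = 8.5
Sum = 69.24
69.24 is ≥ 67 and < 70 → D+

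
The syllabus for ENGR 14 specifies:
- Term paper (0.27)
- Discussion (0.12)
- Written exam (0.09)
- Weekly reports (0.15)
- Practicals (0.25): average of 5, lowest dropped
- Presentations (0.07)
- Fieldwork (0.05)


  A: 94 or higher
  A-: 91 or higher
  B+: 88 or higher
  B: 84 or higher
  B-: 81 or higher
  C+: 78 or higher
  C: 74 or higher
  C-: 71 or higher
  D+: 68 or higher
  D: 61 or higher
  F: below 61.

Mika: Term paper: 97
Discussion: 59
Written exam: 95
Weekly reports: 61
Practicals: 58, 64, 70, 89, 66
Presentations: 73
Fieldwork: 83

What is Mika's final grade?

Practicals: drop 58 → average of remaining 4 = 289/4 = 72.25
Weighted total:
  Term paper 97 × 0.27 = 26.19
  Discussion 59 × 0.12 = 7.08
  Written exam 95 × 0.09 = 8.55
  Weekly reports 61 × 0.15 = 9.15
  Practicals 72.25 × 0.25 = 18.0625
  Presentations 73 × 0.07 = 5.11
  Fieldwork 83 × 0.05 = 4.15
Sum = 78.2925
78.2925 is ≥ 78 and < 81 → C+

C+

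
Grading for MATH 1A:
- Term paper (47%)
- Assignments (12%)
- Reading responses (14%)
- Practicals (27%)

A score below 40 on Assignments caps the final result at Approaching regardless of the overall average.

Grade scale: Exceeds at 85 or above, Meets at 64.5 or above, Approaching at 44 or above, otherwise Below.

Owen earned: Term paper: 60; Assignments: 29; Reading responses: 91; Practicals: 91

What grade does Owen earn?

Approaching

Assignments score 29 < 40: minimum not met.
Weighted total:
  Term paper 60 × 0.47 = 28.2
  Assignments 29 × 0.12 = 3.48
  Reading responses 91 × 0.14 = 12.74
  Practicals 91 × 0.27 = 24.57
Sum = 68.99
68.99 would be Meets; cap at Approaching applies → Approaching.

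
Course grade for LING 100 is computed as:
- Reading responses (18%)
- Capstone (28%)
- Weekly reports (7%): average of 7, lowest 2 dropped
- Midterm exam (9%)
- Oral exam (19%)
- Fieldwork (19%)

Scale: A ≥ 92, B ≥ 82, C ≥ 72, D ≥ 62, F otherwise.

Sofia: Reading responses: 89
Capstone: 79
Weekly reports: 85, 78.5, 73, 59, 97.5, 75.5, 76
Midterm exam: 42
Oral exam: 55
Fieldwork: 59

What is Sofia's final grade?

D

Weekly reports: drop 59, 73 → average of remaining 5 = 412.5/5 = 82.5
Weighted total:
  Reading responses 89 × 0.18 = 16.02
  Capstone 79 × 0.28 = 22.12
  Weekly reports 82.5 × 0.07 = 5.775
  Midterm exam 42 × 0.09 = 3.78
  Oral exam 55 × 0.19 = 10.45
  Fieldwork 59 × 0.19 = 11.21
Sum = 69.355
69.355 is ≥ 62 and < 72 → D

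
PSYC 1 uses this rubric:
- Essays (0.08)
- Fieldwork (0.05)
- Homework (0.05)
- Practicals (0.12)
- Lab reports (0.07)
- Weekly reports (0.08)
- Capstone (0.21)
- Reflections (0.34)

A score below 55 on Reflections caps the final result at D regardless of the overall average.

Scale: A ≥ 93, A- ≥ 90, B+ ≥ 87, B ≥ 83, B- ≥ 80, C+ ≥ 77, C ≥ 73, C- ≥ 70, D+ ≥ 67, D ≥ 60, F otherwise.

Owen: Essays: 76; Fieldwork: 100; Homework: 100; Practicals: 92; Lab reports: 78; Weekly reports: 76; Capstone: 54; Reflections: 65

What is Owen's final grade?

C-

Reflections score 65 ≥ 55: minimum met.
Weighted total:
  Essays 76 × 0.08 = 6.08
  Fieldwork 100 × 0.05 = 5
  Homework 100 × 0.05 = 5
  Practicals 92 × 0.12 = 11.04
  Lab reports 78 × 0.07 = 5.46
  Weekly reports 76 × 0.08 = 6.08
  Capstone 54 × 0.21 = 11.34
  Reflections 65 × 0.34 = 22.1
Sum = 72.1
72.1 is ≥ 70 and < 73 → C-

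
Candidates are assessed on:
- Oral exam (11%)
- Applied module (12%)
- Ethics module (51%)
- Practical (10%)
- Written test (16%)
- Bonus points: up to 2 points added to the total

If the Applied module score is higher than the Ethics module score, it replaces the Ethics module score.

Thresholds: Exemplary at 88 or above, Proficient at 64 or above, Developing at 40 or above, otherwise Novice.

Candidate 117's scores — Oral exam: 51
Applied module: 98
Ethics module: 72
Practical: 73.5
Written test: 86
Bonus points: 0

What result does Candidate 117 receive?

Exemplary

Applied module (98) > Ethics module (72), so Ethics module counts as 98.
Weighted total:
  Oral exam 51 × 0.11 = 5.61
  Applied module 98 × 0.12 = 11.76
  Ethics module 98 × 0.51 = 49.98
  Practical 73.5 × 0.1 = 7.35
  Written test 86 × 0.16 = 13.76
Sum = 88.46
Bonus points: 88.46 + 0 = 88.46
88.46 ≥ 88 → Exemplary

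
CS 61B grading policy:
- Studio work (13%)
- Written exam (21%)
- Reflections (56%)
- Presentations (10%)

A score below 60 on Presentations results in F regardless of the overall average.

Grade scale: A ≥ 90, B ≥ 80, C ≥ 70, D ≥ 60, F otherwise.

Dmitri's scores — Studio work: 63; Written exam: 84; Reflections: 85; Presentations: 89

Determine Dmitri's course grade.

Presentations score 89 ≥ 60: minimum met.
Weighted total:
  Studio work 63 × 0.13 = 8.19
  Written exam 84 × 0.21 = 17.64
  Reflections 85 × 0.56 = 47.6
  Presentations 89 × 0.1 = 8.9
Sum = 82.33
82.33 is ≥ 80 and < 90 → B

B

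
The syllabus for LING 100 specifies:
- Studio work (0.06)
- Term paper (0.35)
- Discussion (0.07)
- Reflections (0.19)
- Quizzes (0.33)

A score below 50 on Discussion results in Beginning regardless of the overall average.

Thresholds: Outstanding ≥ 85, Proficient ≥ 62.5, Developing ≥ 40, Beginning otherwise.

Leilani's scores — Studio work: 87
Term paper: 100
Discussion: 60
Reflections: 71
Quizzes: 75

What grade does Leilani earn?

Proficient

Discussion score 60 ≥ 50: minimum met.
Weighted total:
  Studio work 87 × 0.06 = 5.22
  Term paper 100 × 0.35 = 35
  Discussion 60 × 0.07 = 4.2
  Reflections 71 × 0.19 = 13.49
  Quizzes 75 × 0.33 = 24.75
Sum = 82.66
82.66 is ≥ 62.5 and < 85 → Proficient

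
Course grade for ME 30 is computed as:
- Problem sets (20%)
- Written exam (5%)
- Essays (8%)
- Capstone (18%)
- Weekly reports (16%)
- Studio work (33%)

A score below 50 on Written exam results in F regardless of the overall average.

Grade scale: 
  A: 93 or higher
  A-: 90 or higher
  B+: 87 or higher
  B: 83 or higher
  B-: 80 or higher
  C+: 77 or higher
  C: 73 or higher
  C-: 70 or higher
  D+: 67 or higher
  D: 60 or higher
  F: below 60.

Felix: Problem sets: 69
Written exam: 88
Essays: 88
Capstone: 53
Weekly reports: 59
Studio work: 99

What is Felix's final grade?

Written exam score 88 ≥ 50: minimum met.
Weighted total:
  Problem sets 69 × 0.2 = 13.8
  Written exam 88 × 0.05 = 4.4
  Essays 88 × 0.08 = 7.04
  Capstone 53 × 0.18 = 9.54
  Weekly reports 59 × 0.16 = 9.44
  Studio work 99 × 0.33 = 32.67
Sum = 76.89
76.89 is ≥ 73 and < 77 → C

C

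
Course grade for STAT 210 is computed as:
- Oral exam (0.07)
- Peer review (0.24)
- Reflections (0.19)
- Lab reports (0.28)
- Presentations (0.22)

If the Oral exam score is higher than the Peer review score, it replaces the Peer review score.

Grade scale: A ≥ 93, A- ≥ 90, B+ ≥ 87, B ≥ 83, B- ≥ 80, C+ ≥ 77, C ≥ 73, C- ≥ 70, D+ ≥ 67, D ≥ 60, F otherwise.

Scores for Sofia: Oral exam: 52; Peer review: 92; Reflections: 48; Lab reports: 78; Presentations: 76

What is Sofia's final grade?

C

Oral exam (52) ≤ Peer review (92), so Peer review stays at 92.
Weighted total:
  Oral exam 52 × 0.07 = 3.64
  Peer review 92 × 0.24 = 22.08
  Reflections 48 × 0.19 = 9.12
  Lab reports 78 × 0.28 = 21.84
  Presentations 76 × 0.22 = 16.72
Sum = 73.4
73.4 is ≥ 73 and < 77 → C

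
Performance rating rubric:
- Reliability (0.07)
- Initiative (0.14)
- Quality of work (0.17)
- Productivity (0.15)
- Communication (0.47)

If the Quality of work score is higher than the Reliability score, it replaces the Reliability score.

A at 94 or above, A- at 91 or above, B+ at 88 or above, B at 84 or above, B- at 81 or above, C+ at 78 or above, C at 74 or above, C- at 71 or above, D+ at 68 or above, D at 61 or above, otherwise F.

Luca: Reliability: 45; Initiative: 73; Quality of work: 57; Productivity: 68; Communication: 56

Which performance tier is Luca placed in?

Quality of work (57) > Reliability (45), so Reliability counts as 57.
Weighted total:
  Reliability 57 × 0.07 = 3.99
  Initiative 73 × 0.14 = 10.22
  Quality of work 57 × 0.17 = 9.69
  Productivity 68 × 0.15 = 10.2
  Communication 56 × 0.47 = 26.32
Sum = 60.42
60.42 < 61 → F

F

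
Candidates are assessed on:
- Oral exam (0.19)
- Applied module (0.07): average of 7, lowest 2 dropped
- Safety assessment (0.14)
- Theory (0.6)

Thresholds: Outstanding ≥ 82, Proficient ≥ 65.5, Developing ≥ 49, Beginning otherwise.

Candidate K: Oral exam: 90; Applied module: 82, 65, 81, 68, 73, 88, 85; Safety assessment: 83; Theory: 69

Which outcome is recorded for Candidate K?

Proficient

Applied module: drop 65, 68 → average of remaining 5 = 409/5 = 81.8
Weighted total:
  Oral exam 90 × 0.19 = 17.1
  Applied module 81.8 × 0.07 = 5.726
  Safety assessment 83 × 0.14 = 11.62
  Theory 69 × 0.6 = 41.4
Sum = 75.846
75.846 is ≥ 65.5 and < 82 → Proficient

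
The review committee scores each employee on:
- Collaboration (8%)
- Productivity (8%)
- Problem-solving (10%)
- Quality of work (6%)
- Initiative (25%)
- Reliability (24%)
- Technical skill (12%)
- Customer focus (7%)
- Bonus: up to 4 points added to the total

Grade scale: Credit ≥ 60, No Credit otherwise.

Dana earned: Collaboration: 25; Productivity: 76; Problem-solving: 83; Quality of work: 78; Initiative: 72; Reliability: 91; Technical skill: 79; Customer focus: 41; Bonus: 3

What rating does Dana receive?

Credit

Weighted total:
  Collaboration 25 × 0.08 = 2
  Productivity 76 × 0.08 = 6.08
  Problem-solving 83 × 0.1 = 8.3
  Quality of work 78 × 0.06 = 4.68
  Initiative 72 × 0.25 = 18
  Reliability 91 × 0.24 = 21.84
  Technical skill 79 × 0.12 = 9.48
  Customer focus 41 × 0.07 = 2.87
Sum = 73.25
Bonus: 73.25 + 3 = 76.25
76.25 ≥ 60 → Credit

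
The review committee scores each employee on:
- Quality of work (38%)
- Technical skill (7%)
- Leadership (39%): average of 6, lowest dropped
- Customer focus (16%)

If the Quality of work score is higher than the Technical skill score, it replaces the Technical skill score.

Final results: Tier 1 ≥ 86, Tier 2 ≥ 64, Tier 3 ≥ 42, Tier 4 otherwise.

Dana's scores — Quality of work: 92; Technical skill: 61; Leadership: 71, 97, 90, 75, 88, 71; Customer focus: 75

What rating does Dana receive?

Leadership: drop 71 → average of remaining 5 = 421/5 = 84.2
Quality of work (92) > Technical skill (61), so Technical skill counts as 92.
Weighted total:
  Quality of work 92 × 0.38 = 34.96
  Technical skill 92 × 0.07 = 6.44
  Leadership 84.2 × 0.39 = 32.838
  Customer focus 75 × 0.16 = 12
Sum = 86.238
86.238 ≥ 86 → Tier 1

Tier 1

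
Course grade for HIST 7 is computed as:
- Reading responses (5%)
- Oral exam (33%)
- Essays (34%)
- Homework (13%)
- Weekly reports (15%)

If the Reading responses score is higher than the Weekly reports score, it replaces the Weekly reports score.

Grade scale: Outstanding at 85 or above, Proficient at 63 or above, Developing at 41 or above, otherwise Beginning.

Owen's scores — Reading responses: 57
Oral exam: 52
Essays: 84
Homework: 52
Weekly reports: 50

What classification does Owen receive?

Reading responses (57) > Weekly reports (50), so Weekly reports counts as 57.
Weighted total:
  Reading responses 57 × 0.05 = 2.85
  Oral exam 52 × 0.33 = 17.16
  Essays 84 × 0.34 = 28.56
  Homework 52 × 0.13 = 6.76
  Weekly reports 57 × 0.15 = 8.55
Sum = 63.88
63.88 is ≥ 63 and < 85 → Proficient

Proficient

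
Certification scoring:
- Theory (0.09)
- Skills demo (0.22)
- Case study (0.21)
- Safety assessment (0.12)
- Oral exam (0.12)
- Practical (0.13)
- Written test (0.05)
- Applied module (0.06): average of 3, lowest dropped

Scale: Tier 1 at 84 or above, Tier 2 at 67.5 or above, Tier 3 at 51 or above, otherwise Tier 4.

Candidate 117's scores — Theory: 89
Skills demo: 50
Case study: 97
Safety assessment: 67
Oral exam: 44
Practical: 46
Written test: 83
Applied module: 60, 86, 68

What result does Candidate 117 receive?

Tier 3

Applied module: drop 60 → average of remaining 2 = 154/2 = 77
Weighted total:
  Theory 89 × 0.09 = 8.01
  Skills demo 50 × 0.22 = 11
  Case study 97 × 0.21 = 20.37
  Safety assessment 67 × 0.12 = 8.04
  Oral exam 44 × 0.12 = 5.28
  Practical 46 × 0.13 = 5.98
  Written test 83 × 0.05 = 4.15
  Applied module 77 × 0.06 = 4.62
Sum = 67.45
67.45 is ≥ 51 and < 67.5 → Tier 3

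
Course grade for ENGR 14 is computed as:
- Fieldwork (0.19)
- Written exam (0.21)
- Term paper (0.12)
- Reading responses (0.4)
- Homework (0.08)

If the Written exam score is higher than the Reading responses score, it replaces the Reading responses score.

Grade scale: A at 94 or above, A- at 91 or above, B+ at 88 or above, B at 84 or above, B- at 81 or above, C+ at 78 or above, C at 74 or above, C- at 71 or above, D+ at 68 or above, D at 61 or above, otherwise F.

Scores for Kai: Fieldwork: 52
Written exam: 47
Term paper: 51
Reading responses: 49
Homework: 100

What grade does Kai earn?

F

Written exam (47) ≤ Reading responses (49), so Reading responses stays at 49.
Weighted total:
  Fieldwork 52 × 0.19 = 9.88
  Written exam 47 × 0.21 = 9.87
  Term paper 51 × 0.12 = 6.12
  Reading responses 49 × 0.4 = 19.6
  Homework 100 × 0.08 = 8
Sum = 53.47
53.47 < 61 → F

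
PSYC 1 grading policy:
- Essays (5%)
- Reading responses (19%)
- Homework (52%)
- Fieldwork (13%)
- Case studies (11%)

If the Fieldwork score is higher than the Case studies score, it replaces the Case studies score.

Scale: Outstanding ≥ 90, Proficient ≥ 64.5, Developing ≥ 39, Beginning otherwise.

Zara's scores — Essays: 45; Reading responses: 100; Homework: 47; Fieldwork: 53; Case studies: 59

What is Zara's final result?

Developing

Fieldwork (53) ≤ Case studies (59), so Case studies stays at 59.
Weighted total:
  Essays 45 × 0.05 = 2.25
  Reading responses 100 × 0.19 = 19
  Homework 47 × 0.52 = 24.44
  Fieldwork 53 × 0.13 = 6.89
  Case studies 59 × 0.11 = 6.49
Sum = 59.07
59.07 is ≥ 39 and < 64.5 → Developing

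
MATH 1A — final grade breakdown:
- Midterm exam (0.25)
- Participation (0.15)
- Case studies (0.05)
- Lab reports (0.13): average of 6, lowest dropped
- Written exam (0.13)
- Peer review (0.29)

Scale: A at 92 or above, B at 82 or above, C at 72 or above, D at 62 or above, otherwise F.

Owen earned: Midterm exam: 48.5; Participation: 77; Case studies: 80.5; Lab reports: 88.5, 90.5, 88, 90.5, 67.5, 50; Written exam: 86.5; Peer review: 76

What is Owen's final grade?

C

Lab reports: drop 50 → average of remaining 5 = 425/5 = 85
Weighted total:
  Midterm exam 48.5 × 0.25 = 12.125
  Participation 77 × 0.15 = 11.55
  Case studies 80.5 × 0.05 = 4.025
  Lab reports 85 × 0.13 = 11.05
  Written exam 86.5 × 0.13 = 11.245
  Peer review 76 × 0.29 = 22.04
Sum = 72.035
72.035 is ≥ 72 and < 82 → C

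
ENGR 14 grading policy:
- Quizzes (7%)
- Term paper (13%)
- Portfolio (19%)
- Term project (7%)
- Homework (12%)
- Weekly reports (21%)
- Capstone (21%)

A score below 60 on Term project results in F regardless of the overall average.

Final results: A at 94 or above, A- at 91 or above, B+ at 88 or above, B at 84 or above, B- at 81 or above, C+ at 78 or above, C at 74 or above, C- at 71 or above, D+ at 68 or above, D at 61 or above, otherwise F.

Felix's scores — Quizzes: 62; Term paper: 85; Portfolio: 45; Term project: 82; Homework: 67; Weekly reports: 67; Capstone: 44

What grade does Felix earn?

D

Term project score 82 ≥ 60: minimum met.
Weighted total:
  Quizzes 62 × 0.07 = 4.34
  Term paper 85 × 0.13 = 11.05
  Portfolio 45 × 0.19 = 8.55
  Term project 82 × 0.07 = 5.74
  Homework 67 × 0.12 = 8.04
  Weekly reports 67 × 0.21 = 14.07
  Capstone 44 × 0.21 = 9.24
Sum = 61.03
61.03 is ≥ 61 and < 68 → D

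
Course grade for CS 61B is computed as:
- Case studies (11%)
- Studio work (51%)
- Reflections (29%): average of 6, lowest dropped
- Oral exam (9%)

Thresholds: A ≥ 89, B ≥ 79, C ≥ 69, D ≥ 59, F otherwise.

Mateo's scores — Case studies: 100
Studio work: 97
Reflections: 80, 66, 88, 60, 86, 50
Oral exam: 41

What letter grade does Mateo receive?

Reflections: drop 50 → average of remaining 5 = 380/5 = 76
Weighted total:
  Case studies 100 × 0.11 = 11
  Studio work 97 × 0.51 = 49.47
  Reflections 76 × 0.29 = 22.04
  Oral exam 41 × 0.09 = 3.69
Sum = 86.2
86.2 is ≥ 79 and < 89 → B

B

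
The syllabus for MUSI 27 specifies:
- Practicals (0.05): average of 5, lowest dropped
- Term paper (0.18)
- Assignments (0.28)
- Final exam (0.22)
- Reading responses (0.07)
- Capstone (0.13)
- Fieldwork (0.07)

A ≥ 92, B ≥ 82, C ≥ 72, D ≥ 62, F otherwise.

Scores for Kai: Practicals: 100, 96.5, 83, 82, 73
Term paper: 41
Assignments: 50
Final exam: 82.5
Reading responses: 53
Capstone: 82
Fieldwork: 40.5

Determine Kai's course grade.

F

Practicals: drop 73 → average of remaining 4 = 361.5/4 = 90.375
Weighted total:
  Practicals 90.375 × 0.05 = 4.51875
  Term paper 41 × 0.18 = 7.38
  Assignments 50 × 0.28 = 14
  Final exam 82.5 × 0.22 = 18.15
  Reading responses 53 × 0.07 = 3.71
  Capstone 82 × 0.13 = 10.66
  Fieldwork 40.5 × 0.07 = 2.835
Sum = 61.25375
61.25375 < 62 → F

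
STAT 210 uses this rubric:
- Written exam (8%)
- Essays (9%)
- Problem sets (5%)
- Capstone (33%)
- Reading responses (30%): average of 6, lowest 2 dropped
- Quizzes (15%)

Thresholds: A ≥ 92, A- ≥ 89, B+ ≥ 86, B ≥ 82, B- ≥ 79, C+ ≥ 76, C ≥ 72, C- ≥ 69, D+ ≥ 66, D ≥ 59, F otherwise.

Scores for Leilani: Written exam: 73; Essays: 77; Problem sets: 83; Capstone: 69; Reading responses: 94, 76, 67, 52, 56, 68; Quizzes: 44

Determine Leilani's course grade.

Reading responses: drop 52, 56 → average of remaining 4 = 305/4 = 76.25
Weighted total:
  Written exam 73 × 0.08 = 5.84
  Essays 77 × 0.09 = 6.93
  Problem sets 83 × 0.05 = 4.15
  Capstone 69 × 0.33 = 22.77
  Reading responses 76.25 × 0.3 = 22.875
  Quizzes 44 × 0.15 = 6.6
Sum = 69.165
69.165 is ≥ 69 and < 72 → C-

C-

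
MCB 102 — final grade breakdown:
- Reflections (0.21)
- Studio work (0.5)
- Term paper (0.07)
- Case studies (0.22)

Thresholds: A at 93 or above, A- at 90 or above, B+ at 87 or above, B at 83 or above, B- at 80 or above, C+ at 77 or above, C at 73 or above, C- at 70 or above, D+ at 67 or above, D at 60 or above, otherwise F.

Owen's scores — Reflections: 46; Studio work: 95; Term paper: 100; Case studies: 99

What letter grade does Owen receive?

B

Weighted total:
  Reflections 46 × 0.21 = 9.66
  Studio work 95 × 0.5 = 47.5
  Term paper 100 × 0.07 = 7
  Case studies 99 × 0.22 = 21.78
Sum = 85.94
85.94 is ≥ 83 and < 87 → B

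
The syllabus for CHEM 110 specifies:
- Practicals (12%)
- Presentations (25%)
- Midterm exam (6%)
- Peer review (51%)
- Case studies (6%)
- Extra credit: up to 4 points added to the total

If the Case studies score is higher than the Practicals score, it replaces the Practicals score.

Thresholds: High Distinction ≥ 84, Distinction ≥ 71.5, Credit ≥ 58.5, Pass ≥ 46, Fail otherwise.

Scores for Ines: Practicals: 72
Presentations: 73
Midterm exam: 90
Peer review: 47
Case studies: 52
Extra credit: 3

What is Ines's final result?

Case studies (52) ≤ Practicals (72), so Practicals stays at 72.
Weighted total:
  Practicals 72 × 0.12 = 8.64
  Presentations 73 × 0.25 = 18.25
  Midterm exam 90 × 0.06 = 5.4
  Peer review 47 × 0.51 = 23.97
  Case studies 52 × 0.06 = 3.12
Sum = 59.38
Extra credit: 59.38 + 3 = 62.38
62.38 is ≥ 58.5 and < 71.5 → Credit

Credit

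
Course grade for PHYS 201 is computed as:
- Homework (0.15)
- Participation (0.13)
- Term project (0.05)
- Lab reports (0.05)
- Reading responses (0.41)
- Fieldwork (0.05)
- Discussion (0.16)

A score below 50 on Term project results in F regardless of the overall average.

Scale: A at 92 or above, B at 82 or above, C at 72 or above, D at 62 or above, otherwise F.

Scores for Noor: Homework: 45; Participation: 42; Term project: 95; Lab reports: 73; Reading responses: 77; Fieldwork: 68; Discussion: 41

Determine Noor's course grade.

D

Term project score 95 ≥ 50: minimum met.
Weighted total:
  Homework 45 × 0.15 = 6.75
  Participation 42 × 0.13 = 5.46
  Term project 95 × 0.05 = 4.75
  Lab reports 73 × 0.05 = 3.65
  Reading responses 77 × 0.41 = 31.57
  Fieldwork 68 × 0.05 = 3.4
  Discussion 41 × 0.16 = 6.56
Sum = 62.14
62.14 is ≥ 62 and < 72 → D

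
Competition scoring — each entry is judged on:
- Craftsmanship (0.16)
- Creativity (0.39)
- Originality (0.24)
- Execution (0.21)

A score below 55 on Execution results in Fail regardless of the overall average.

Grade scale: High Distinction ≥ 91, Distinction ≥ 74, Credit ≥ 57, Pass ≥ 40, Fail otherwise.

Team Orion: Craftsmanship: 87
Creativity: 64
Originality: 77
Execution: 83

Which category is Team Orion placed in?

Execution score 83 ≥ 55: minimum met.
Weighted total:
  Craftsmanship 87 × 0.16 = 13.92
  Creativity 64 × 0.39 = 24.96
  Originality 77 × 0.24 = 18.48
  Execution 83 × 0.21 = 17.43
Sum = 74.79
74.79 is ≥ 74 and < 91 → Distinction

Distinction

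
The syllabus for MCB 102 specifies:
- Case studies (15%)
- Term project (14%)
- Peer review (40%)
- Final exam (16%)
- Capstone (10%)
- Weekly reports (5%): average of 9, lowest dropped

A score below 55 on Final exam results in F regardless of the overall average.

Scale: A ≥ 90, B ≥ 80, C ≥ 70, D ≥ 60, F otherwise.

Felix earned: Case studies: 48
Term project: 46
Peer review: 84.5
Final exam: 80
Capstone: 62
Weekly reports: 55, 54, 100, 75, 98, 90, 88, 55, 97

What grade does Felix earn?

Weekly reports: drop 54 → average of remaining 8 = 658/8 = 82.25
Final exam score 80 ≥ 55: minimum met.
Weighted total:
  Case studies 48 × 0.15 = 7.2
  Term project 46 × 0.14 = 6.44
  Peer review 84.5 × 0.4 = 33.8
  Final exam 80 × 0.16 = 12.8
  Capstone 62 × 0.1 = 6.2
  Weekly reports 82.25 × 0.05 = 4.1125
Sum = 70.5525
70.5525 is ≥ 70 and < 80 → C

C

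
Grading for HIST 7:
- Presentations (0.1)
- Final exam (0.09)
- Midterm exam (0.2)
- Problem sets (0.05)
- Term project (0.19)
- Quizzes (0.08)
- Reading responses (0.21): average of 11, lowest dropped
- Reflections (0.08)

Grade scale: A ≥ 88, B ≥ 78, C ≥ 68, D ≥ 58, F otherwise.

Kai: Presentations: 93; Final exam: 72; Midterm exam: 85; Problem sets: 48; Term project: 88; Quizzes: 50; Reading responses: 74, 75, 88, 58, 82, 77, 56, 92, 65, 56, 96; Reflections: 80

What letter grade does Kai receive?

B

Reading responses: drop 56 → average of remaining 10 = 763/10 = 76.3
Weighted total:
  Presentations 93 × 0.1 = 9.3
  Final exam 72 × 0.09 = 6.48
  Midterm exam 85 × 0.2 = 17
  Problem sets 48 × 0.05 = 2.4
  Term project 88 × 0.19 = 16.72
  Quizzes 50 × 0.08 = 4
  Reading responses 76.3 × 0.21 = 16.023
  Reflections 80 × 0.08 = 6.4
Sum = 78.323
78.323 is ≥ 78 and < 88 → B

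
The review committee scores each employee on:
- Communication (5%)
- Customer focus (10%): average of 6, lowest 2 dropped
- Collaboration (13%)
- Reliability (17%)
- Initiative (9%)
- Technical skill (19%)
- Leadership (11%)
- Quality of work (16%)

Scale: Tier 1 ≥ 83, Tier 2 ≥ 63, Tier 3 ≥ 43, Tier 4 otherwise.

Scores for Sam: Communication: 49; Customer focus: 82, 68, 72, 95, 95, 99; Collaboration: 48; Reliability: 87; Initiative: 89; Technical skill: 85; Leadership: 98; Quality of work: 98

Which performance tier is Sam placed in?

Customer focus: drop 68, 72 → average of remaining 4 = 371/4 = 92.75
Weighted total:
  Communication 49 × 0.05 = 2.45
  Customer focus 92.75 × 0.1 = 9.275
  Collaboration 48 × 0.13 = 6.24
  Reliability 87 × 0.17 = 14.79
  Initiative 89 × 0.09 = 8.01
  Technical skill 85 × 0.19 = 16.15
  Leadership 98 × 0.11 = 10.78
  Quality of work 98 × 0.16 = 15.68
Sum = 83.375
83.375 ≥ 83 → Tier 1

Tier 1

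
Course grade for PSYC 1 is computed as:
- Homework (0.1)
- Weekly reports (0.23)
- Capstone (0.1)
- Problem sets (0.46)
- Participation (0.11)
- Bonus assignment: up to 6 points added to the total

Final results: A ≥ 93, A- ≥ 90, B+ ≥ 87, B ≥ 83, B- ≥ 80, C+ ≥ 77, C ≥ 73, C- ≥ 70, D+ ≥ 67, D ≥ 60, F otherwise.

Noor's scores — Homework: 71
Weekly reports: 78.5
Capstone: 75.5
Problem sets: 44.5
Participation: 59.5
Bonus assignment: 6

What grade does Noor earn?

D

Weighted total:
  Homework 71 × 0.1 = 7.1
  Weekly reports 78.5 × 0.23 = 18.055
  Capstone 75.5 × 0.1 = 7.55
  Problem sets 44.5 × 0.46 = 20.47
  Participation 59.5 × 0.11 = 6.545
Sum = 59.72
Bonus assignment: 59.72 + 6 = 65.72
65.72 is ≥ 60 and < 67 → D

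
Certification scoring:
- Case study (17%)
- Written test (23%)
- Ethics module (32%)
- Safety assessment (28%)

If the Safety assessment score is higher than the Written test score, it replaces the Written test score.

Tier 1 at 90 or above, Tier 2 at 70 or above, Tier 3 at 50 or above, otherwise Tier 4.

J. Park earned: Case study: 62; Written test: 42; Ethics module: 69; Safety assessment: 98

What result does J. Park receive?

Tier 2

Safety assessment (98) > Written test (42), so Written test counts as 98.
Weighted total:
  Case study 62 × 0.17 = 10.54
  Written test 98 × 0.23 = 22.54
  Ethics module 69 × 0.32 = 22.08
  Safety assessment 98 × 0.28 = 27.44
Sum = 82.6
82.6 is ≥ 70 and < 90 → Tier 2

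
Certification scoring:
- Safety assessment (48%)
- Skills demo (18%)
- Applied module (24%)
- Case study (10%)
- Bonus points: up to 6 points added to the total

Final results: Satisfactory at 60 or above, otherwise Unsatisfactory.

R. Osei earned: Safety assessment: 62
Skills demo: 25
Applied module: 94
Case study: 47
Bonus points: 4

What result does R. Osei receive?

Satisfactory

Weighted total:
  Safety assessment 62 × 0.48 = 29.76
  Skills demo 25 × 0.18 = 4.5
  Applied module 94 × 0.24 = 22.56
  Case study 47 × 0.1 = 4.7
Sum = 61.52
Bonus points: 61.52 + 4 = 65.52
65.52 ≥ 60 → Satisfactory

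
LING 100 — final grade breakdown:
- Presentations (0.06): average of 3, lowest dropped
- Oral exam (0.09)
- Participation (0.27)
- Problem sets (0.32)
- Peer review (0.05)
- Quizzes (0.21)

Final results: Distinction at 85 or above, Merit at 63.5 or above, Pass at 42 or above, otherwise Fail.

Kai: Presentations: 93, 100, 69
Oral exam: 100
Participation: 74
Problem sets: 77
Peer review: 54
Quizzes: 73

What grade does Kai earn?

Presentations: drop 69 → average of remaining 2 = 193/2 = 96.5
Weighted total:
  Presentations 96.5 × 0.06 = 5.79
  Oral exam 100 × 0.09 = 9
  Participation 74 × 0.27 = 19.98
  Problem sets 77 × 0.32 = 24.64
  Peer review 54 × 0.05 = 2.7
  Quizzes 73 × 0.21 = 15.33
Sum = 77.44
77.44 is ≥ 63.5 and < 85 → Merit

Merit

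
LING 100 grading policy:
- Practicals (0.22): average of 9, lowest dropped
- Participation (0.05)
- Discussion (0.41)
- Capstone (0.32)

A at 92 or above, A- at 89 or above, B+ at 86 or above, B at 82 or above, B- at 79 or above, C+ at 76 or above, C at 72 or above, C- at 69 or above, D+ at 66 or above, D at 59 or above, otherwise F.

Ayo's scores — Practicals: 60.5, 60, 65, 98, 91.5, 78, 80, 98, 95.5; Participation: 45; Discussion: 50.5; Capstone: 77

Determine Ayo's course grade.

Practicals: drop 60 → average of remaining 8 = 666.5/8 = 83.3125
Weighted total:
  Practicals 83.3125 × 0.22 = 18.32875
  Participation 45 × 0.05 = 2.25
  Discussion 50.5 × 0.41 = 20.705
  Capstone 77 × 0.32 = 24.64
Sum = 65.92375
65.92375 is ≥ 59 and < 66 → D

D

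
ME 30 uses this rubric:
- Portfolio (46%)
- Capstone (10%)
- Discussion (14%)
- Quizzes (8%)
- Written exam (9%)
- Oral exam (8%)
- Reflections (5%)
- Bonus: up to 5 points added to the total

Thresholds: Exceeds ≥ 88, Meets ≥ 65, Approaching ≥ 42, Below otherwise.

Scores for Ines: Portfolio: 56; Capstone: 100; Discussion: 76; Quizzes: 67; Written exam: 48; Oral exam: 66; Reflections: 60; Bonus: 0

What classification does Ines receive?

Weighted total:
  Portfolio 56 × 0.46 = 25.76
  Capstone 100 × 0.1 = 10
  Discussion 76 × 0.14 = 10.64
  Quizzes 67 × 0.08 = 5.36
  Written exam 48 × 0.09 = 4.32
  Oral exam 66 × 0.08 = 5.28
  Reflections 60 × 0.05 = 3
Sum = 64.36
Bonus: 64.36 + 0 = 64.36
64.36 is ≥ 42 and < 65 → Approaching

Approaching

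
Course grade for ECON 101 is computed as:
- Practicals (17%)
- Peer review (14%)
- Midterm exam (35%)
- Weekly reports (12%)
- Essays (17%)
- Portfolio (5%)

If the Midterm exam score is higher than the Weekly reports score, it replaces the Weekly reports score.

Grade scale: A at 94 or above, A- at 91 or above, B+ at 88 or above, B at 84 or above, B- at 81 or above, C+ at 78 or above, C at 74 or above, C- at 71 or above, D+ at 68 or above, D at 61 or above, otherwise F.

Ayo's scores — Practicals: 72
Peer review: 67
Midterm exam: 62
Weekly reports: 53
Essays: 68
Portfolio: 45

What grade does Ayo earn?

Midterm exam (62) > Weekly reports (53), so Weekly reports counts as 62.
Weighted total:
  Practicals 72 × 0.17 = 12.24
  Peer review 67 × 0.14 = 9.38
  Midterm exam 62 × 0.35 = 21.7
  Weekly reports 62 × 0.12 = 7.44
  Essays 68 × 0.17 = 11.56
  Portfolio 45 × 0.05 = 2.25
Sum = 64.57
64.57 is ≥ 61 and < 68 → D

D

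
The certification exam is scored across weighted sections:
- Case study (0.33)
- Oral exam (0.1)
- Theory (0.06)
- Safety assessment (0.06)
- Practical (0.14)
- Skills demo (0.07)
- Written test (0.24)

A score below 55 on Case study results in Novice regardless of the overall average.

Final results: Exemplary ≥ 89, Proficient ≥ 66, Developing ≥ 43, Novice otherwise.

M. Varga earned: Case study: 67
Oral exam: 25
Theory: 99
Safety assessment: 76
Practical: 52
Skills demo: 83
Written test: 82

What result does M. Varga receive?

Case study score 67 ≥ 55: minimum met.
Weighted total:
  Case study 67 × 0.33 = 22.11
  Oral exam 25 × 0.1 = 2.5
  Theory 99 × 0.06 = 5.94
  Safety assessment 76 × 0.06 = 4.56
  Practical 52 × 0.14 = 7.28
  Skills demo 83 × 0.07 = 5.81
  Written test 82 × 0.24 = 19.68
Sum = 67.88
67.88 is ≥ 66 and < 89 → Proficient

Proficient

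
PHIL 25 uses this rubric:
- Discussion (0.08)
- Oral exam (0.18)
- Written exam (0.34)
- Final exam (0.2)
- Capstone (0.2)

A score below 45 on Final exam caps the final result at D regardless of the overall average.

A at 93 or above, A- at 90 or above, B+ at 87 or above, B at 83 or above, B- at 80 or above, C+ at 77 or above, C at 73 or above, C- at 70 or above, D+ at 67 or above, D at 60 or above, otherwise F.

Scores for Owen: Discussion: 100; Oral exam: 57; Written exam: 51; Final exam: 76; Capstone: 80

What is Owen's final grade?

D

Final exam score 76 ≥ 45: minimum met.
Weighted total:
  Discussion 100 × 0.08 = 8
  Oral exam 57 × 0.18 = 10.26
  Written exam 51 × 0.34 = 17.34
  Final exam 76 × 0.2 = 15.2
  Capstone 80 × 0.2 = 16
Sum = 66.8
66.8 is ≥ 60 and < 67 → D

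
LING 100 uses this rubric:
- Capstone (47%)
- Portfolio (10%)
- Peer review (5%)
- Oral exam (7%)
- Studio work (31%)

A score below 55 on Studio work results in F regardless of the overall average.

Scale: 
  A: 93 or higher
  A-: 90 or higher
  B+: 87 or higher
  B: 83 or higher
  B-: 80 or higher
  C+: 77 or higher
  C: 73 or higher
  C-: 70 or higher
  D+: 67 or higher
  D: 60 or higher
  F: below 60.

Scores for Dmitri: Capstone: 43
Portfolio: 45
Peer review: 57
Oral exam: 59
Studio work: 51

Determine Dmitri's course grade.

Studio work score 51 < 55: minimum not met.
Weighted total:
  Capstone 43 × 0.47 = 20.21
  Portfolio 45 × 0.1 = 4.5
  Peer review 57 × 0.05 = 2.85
  Oral exam 59 × 0.07 = 4.13
  Studio work 51 × 0.31 = 15.81
Sum = 47.5
Because the Studio work minimum was not met, the result is F.

F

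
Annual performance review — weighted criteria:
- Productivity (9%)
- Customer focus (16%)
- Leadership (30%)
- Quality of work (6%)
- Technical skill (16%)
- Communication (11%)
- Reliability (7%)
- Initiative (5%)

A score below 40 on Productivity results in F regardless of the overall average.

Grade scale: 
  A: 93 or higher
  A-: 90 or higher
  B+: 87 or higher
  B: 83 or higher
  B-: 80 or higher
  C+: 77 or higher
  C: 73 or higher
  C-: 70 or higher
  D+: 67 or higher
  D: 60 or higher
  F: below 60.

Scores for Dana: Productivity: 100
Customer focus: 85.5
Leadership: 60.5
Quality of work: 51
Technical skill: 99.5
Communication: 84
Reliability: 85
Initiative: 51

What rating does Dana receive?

Productivity score 100 ≥ 40: minimum met.
Weighted total:
  Productivity 100 × 0.09 = 9
  Customer focus 85.5 × 0.16 = 13.68
  Leadership 60.5 × 0.3 = 18.15
  Quality of work 51 × 0.06 = 3.06
  Technical skill 99.5 × 0.16 = 15.92
  Communication 84 × 0.11 = 9.24
  Reliability 85 × 0.07 = 5.95
  Initiative 51 × 0.05 = 2.55
Sum = 77.55
77.55 is ≥ 77 and < 80 → C+

C+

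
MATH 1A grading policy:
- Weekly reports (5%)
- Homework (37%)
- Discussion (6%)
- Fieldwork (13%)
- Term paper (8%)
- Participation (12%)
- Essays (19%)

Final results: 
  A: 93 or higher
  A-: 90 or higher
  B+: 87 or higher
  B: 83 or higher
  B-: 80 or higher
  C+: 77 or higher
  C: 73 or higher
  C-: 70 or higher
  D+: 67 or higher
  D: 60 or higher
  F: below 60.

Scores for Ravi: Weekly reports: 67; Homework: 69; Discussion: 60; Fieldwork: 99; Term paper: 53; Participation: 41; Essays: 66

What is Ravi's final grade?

Weighted total:
  Weekly reports 67 × 0.05 = 3.35
  Homework 69 × 0.37 = 25.53
  Discussion 60 × 0.06 = 3.6
  Fieldwork 99 × 0.13 = 12.87
  Term paper 53 × 0.08 = 4.24
  Participation 41 × 0.12 = 4.92
  Essays 66 × 0.19 = 12.54
Sum = 67.05
67.05 is ≥ 67 and < 70 → D+

D+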